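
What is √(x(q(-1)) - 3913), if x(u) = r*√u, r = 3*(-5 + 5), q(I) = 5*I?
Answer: I*√3913 ≈ 62.554*I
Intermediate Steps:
r = 0 (r = 3*0 = 0)
x(u) = 0 (x(u) = 0*√u = 0)
√(x(q(-1)) - 3913) = √(0 - 3913) = √(-3913) = I*√3913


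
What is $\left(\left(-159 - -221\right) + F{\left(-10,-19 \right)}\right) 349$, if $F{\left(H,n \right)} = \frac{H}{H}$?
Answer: $21987$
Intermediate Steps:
$F{\left(H,n \right)} = 1$
$\left(\left(-159 - -221\right) + F{\left(-10,-19 \right)}\right) 349 = \left(\left(-159 - -221\right) + 1\right) 349 = \left(\left(-159 + 221\right) + 1\right) 349 = \left(62 + 1\right) 349 = 63 \cdot 349 = 21987$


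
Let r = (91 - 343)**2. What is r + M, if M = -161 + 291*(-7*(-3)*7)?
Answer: 106120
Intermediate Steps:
r = 63504 (r = (-252)**2 = 63504)
M = 42616 (M = -161 + 291*(21*7) = -161 + 291*147 = -161 + 42777 = 42616)
r + M = 63504 + 42616 = 106120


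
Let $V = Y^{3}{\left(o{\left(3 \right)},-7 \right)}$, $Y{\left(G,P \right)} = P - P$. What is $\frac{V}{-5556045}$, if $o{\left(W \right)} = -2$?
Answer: $0$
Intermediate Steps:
$Y{\left(G,P \right)} = 0$
$V = 0$ ($V = 0^{3} = 0$)
$\frac{V}{-5556045} = \frac{0}{-5556045} = 0 \left(- \frac{1}{5556045}\right) = 0$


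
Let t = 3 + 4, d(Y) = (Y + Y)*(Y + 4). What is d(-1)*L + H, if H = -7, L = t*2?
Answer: -91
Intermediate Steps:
d(Y) = 2*Y*(4 + Y) (d(Y) = (2*Y)*(4 + Y) = 2*Y*(4 + Y))
t = 7
L = 14 (L = 7*2 = 14)
d(-1)*L + H = (2*(-1)*(4 - 1))*14 - 7 = (2*(-1)*3)*14 - 7 = -6*14 - 7 = -84 - 7 = -91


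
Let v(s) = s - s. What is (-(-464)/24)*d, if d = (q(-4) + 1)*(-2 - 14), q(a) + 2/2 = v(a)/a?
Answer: 0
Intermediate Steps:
v(s) = 0
q(a) = -1 (q(a) = -1 + 0/a = -1 + 0 = -1)
d = 0 (d = (-1 + 1)*(-2 - 14) = 0*(-16) = 0)
(-(-464)/24)*d = -(-464)/24*0 = -16*(-29/24)*0 = (58/3)*0 = 0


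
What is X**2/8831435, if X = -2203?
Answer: 4853209/8831435 ≈ 0.54954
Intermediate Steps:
X**2/8831435 = (-2203)**2/8831435 = 4853209*(1/8831435) = 4853209/8831435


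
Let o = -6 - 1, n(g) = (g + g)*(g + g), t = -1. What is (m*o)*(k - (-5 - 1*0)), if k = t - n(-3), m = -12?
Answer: -2688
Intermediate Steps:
n(g) = 4*g² (n(g) = (2*g)*(2*g) = 4*g²)
o = -7
k = -37 (k = -1 - 4*(-3)² = -1 - 4*9 = -1 - 1*36 = -1 - 36 = -37)
(m*o)*(k - (-5 - 1*0)) = (-12*(-7))*(-37 - (-5 - 1*0)) = 84*(-37 - (-5 + 0)) = 84*(-37 - 1*(-5)) = 84*(-37 + 5) = 84*(-32) = -2688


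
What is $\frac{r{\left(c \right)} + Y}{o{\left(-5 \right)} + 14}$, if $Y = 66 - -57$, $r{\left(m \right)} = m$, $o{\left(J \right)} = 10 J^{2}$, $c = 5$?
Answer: $\frac{16}{33} \approx 0.48485$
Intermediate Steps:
$Y = 123$ ($Y = 66 + 57 = 123$)
$\frac{r{\left(c \right)} + Y}{o{\left(-5 \right)} + 14} = \frac{5 + 123}{10 \left(-5\right)^{2} + 14} = \frac{128}{10 \cdot 25 + 14} = \frac{128}{250 + 14} = \frac{128}{264} = 128 \cdot \frac{1}{264} = \frac{16}{33}$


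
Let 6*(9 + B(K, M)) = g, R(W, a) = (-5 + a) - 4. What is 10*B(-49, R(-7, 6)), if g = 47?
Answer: -35/3 ≈ -11.667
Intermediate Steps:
R(W, a) = -9 + a
B(K, M) = -7/6 (B(K, M) = -9 + (⅙)*47 = -9 + 47/6 = -7/6)
10*B(-49, R(-7, 6)) = 10*(-7/6) = -35/3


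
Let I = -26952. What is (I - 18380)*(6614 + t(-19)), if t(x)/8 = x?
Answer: -292935384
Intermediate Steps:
t(x) = 8*x
(I - 18380)*(6614 + t(-19)) = (-26952 - 18380)*(6614 + 8*(-19)) = -45332*(6614 - 152) = -45332*6462 = -292935384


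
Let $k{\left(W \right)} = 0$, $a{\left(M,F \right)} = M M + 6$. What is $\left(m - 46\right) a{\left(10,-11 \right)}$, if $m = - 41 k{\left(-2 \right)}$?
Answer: $-4876$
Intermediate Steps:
$a{\left(M,F \right)} = 6 + M^{2}$ ($a{\left(M,F \right)} = M^{2} + 6 = 6 + M^{2}$)
$m = 0$ ($m = \left(-41\right) 0 = 0$)
$\left(m - 46\right) a{\left(10,-11 \right)} = \left(0 - 46\right) \left(6 + 10^{2}\right) = - 46 \left(6 + 100\right) = \left(-46\right) 106 = -4876$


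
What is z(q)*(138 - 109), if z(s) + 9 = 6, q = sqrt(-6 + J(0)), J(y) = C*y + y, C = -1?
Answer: -87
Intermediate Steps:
J(y) = 0 (J(y) = -y + y = 0)
q = I*sqrt(6) (q = sqrt(-6 + 0) = sqrt(-6) = I*sqrt(6) ≈ 2.4495*I)
z(s) = -3 (z(s) = -9 + 6 = -3)
z(q)*(138 - 109) = -3*(138 - 109) = -3*29 = -87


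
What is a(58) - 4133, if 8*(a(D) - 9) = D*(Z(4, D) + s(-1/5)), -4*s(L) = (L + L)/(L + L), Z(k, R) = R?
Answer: -59285/16 ≈ -3705.3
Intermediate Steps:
s(L) = -¼ (s(L) = -(L + L)/(4*(L + L)) = -2*L/(4*(2*L)) = -2*L*1/(2*L)/4 = -¼*1 = -¼)
a(D) = 9 + D*(-¼ + D)/8 (a(D) = 9 + (D*(D - ¼))/8 = 9 + (D*(-¼ + D))/8 = 9 + D*(-¼ + D)/8)
a(58) - 4133 = (9 - 1/32*58 + (⅛)*58²) - 4133 = (9 - 29/16 + (⅛)*3364) - 4133 = (9 - 29/16 + 841/2) - 4133 = 6843/16 - 4133 = -59285/16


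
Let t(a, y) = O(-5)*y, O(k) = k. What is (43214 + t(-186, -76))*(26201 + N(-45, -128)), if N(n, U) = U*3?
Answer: 1125466298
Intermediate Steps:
N(n, U) = 3*U
t(a, y) = -5*y
(43214 + t(-186, -76))*(26201 + N(-45, -128)) = (43214 - 5*(-76))*(26201 + 3*(-128)) = (43214 + 380)*(26201 - 384) = 43594*25817 = 1125466298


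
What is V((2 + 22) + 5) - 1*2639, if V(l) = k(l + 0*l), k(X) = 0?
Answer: -2639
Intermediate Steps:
V(l) = 0
V((2 + 22) + 5) - 1*2639 = 0 - 1*2639 = 0 - 2639 = -2639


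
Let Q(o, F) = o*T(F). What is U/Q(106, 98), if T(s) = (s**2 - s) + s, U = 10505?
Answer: 10505/1018024 ≈ 0.010319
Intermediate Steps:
T(s) = s**2
Q(o, F) = o*F**2
U/Q(106, 98) = 10505/((106*98**2)) = 10505/((106*9604)) = 10505/1018024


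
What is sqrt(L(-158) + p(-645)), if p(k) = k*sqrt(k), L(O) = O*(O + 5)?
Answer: sqrt(24174 - 645*I*sqrt(645)) ≈ 163.36 - 50.137*I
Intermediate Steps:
L(O) = O*(5 + O)
p(k) = k**(3/2)
sqrt(L(-158) + p(-645)) = sqrt(-158*(5 - 158) + (-645)**(3/2)) = sqrt(-158*(-153) - 645*I*sqrt(645)) = sqrt(24174 - 645*I*sqrt(645))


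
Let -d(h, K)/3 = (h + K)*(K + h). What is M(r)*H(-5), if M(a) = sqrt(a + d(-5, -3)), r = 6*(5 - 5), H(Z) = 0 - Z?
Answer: 40*I*sqrt(3) ≈ 69.282*I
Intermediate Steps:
H(Z) = -Z
r = 0 (r = 6*0 = 0)
d(h, K) = -3*(K + h)**2 (d(h, K) = -3*(h + K)*(K + h) = -3*(K + h)*(K + h) = -3*(K + h)**2)
M(a) = sqrt(-192 + a) (M(a) = sqrt(a - 3*(-3 - 5)**2) = sqrt(a - 3*(-8)**2) = sqrt(a - 3*64) = sqrt(a - 192) = sqrt(-192 + a))
M(r)*H(-5) = sqrt(-192 + 0)*(-1*(-5)) = sqrt(-192)*5 = (8*I*sqrt(3))*5 = 40*I*sqrt(3)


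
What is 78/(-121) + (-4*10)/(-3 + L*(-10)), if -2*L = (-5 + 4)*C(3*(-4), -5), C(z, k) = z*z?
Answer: -51554/87483 ≈ -0.58930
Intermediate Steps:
C(z, k) = z²
L = 72 (L = -(-5 + 4)*(3*(-4))²/2 = -(-1)*(-12)²/2 = -(-1)*144/2 = -½*(-144) = 72)
78/(-121) + (-4*10)/(-3 + L*(-10)) = 78/(-121) + (-4*10)/(-3 + 72*(-10)) = 78*(-1/121) - 40/(-3 - 720) = -78/121 - 40/(-723) = -78/121 - 40*(-1/723) = -78/121 + 40/723 = -51554/87483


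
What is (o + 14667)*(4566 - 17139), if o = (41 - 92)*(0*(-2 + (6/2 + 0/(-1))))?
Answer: -184408191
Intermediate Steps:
o = 0 (o = -0*(-2 + (6*(½) + 0*(-1))) = -0*(-2 + (3 + 0)) = -0*(-2 + 3) = -0 = -51*0 = 0)
(o + 14667)*(4566 - 17139) = (0 + 14667)*(4566 - 17139) = 14667*(-12573) = -184408191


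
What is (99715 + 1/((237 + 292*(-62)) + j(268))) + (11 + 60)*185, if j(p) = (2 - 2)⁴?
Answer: 2016290949/17867 ≈ 1.1285e+5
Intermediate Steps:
j(p) = 0 (j(p) = 0⁴ = 0)
(99715 + 1/((237 + 292*(-62)) + j(268))) + (11 + 60)*185 = (99715 + 1/((237 + 292*(-62)) + 0)) + (11 + 60)*185 = (99715 + 1/((237 - 18104) + 0)) + 71*185 = (99715 + 1/(-17867 + 0)) + 13135 = (99715 + 1/(-17867)) + 13135 = (99715 - 1/17867) + 13135 = 1781607904/17867 + 13135 = 2016290949/17867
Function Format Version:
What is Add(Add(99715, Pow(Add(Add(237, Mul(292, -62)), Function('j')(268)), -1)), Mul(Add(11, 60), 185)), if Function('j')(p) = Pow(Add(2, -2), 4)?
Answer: Rational(2016290949, 17867) ≈ 1.1285e+5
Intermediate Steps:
Function('j')(p) = 0 (Function('j')(p) = Pow(0, 4) = 0)
Add(Add(99715, Pow(Add(Add(237, Mul(292, -62)), Function('j')(268)), -1)), Mul(Add(11, 60), 185)) = Add(Add(99715, Pow(Add(Add(237, Mul(292, -62)), 0), -1)), Mul(Add(11, 60), 185)) = Add(Add(99715, Pow(Add(Add(237, -18104), 0), -1)), Mul(71, 185)) = Add(Add(99715, Pow(Add(-17867, 0), -1)), 13135) = Add(Add(99715, Pow(-17867, -1)), 13135) = Add(Add(99715, Rational(-1, 17867)), 13135) = Add(Rational(1781607904, 17867), 13135) = Rational(2016290949, 17867)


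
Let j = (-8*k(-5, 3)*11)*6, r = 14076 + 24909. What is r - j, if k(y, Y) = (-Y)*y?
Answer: 46905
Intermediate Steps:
k(y, Y) = -Y*y
r = 38985
j = -7920 (j = (-(-8)*3*(-5)*11)*6 = (-8*15*11)*6 = -120*11*6 = -1320*6 = -7920)
r - j = 38985 - 1*(-7920) = 38985 + 7920 = 46905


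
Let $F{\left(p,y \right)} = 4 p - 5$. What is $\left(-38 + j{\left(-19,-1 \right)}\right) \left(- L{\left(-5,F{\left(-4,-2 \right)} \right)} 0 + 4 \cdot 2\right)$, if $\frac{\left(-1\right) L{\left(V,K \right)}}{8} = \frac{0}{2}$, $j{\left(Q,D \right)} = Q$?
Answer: $-456$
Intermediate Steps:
$F{\left(p,y \right)} = -5 + 4 p$
$L{\left(V,K \right)} = 0$ ($L{\left(V,K \right)} = - 8 \cdot \frac{0}{2} = - 8 \cdot 0 \cdot \frac{1}{2} = \left(-8\right) 0 = 0$)
$\left(-38 + j{\left(-19,-1 \right)}\right) \left(- L{\left(-5,F{\left(-4,-2 \right)} \right)} 0 + 4 \cdot 2\right) = \left(-38 - 19\right) \left(\left(-1\right) 0 \cdot 0 + 4 \cdot 2\right) = - 57 \left(0 \cdot 0 + 8\right) = - 57 \left(0 + 8\right) = \left(-57\right) 8 = -456$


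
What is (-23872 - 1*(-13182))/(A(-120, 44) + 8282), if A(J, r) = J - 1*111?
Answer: -10690/8051 ≈ -1.3278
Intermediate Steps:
A(J, r) = -111 + J (A(J, r) = J - 111 = -111 + J)
(-23872 - 1*(-13182))/(A(-120, 44) + 8282) = (-23872 - 1*(-13182))/((-111 - 120) + 8282) = (-23872 + 13182)/(-231 + 8282) = -10690/8051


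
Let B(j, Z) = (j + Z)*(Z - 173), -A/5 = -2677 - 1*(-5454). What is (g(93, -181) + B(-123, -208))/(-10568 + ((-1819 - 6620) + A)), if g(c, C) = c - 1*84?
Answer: -10510/2741 ≈ -3.8344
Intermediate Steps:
A = -13885 (A = -5*(-2677 - 1*(-5454)) = -5*(-2677 + 5454) = -5*2777 = -13885)
B(j, Z) = (-173 + Z)*(Z + j) (B(j, Z) = (Z + j)*(-173 + Z) = (-173 + Z)*(Z + j))
g(c, C) = -84 + c (g(c, C) = c - 84 = -84 + c)
(g(93, -181) + B(-123, -208))/(-10568 + ((-1819 - 6620) + A)) = ((-84 + 93) + ((-208)² - 173*(-208) - 173*(-123) - 208*(-123)))/(-10568 + ((-1819 - 6620) - 13885)) = (9 + (43264 + 35984 + 21279 + 25584))/(-10568 + (-8439 - 13885)) = (9 + 126111)/(-10568 - 22324) = 126120/(-32892) = 126120*(-1/32892) = -10510/2741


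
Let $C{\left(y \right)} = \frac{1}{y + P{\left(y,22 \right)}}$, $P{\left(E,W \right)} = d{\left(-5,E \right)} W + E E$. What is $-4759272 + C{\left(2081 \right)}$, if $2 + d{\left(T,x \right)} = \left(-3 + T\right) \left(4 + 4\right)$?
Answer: $- \frac{20613311293679}{4331190} \approx -4.7593 \cdot 10^{6}$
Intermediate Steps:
$d{\left(T,x \right)} = -26 + 8 T$ ($d{\left(T,x \right)} = -2 + \left(-3 + T\right) \left(4 + 4\right) = -2 + \left(-3 + T\right) 8 = -2 + \left(-24 + 8 T\right) = -26 + 8 T$)
$P{\left(E,W \right)} = E^{2} - 66 W$ ($P{\left(E,W \right)} = \left(-26 + 8 \left(-5\right)\right) W + E E = \left(-26 - 40\right) W + E^{2} = - 66 W + E^{2} = E^{2} - 66 W$)
$C{\left(y \right)} = \frac{1}{-1452 + y + y^{2}}$ ($C{\left(y \right)} = \frac{1}{y + \left(y^{2} - 1452\right)} = \frac{1}{y + \left(-1452 + y^{2}\right)} = \frac{1}{-1452 + y + y^{2}}$)
$-4759272 + C{\left(2081 \right)} = -4759272 + \frac{1}{-1452 + 2081 + 2081^{2}} = -4759272 + \frac{1}{-1452 + 2081 + 4330561} = -4759272 + \frac{1}{4331190} = - \frac{20613311293679}{4331190}$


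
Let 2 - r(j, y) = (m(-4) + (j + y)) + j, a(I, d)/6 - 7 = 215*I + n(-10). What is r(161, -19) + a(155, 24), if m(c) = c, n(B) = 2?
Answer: 199707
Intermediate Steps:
a(I, d) = 54 + 1290*I (a(I, d) = 42 + 6*(215*I + 2) = 42 + 6*(2 + 215*I) = 42 + (12 + 1290*I) = 54 + 1290*I)
r(j, y) = 6 - y - 2*j (r(j, y) = 2 - ((-4 + (j + y)) + j) = 2 - ((-4 + j + y) + j) = 2 - (-4 + y + 2*j) = 2 + (4 - y - 2*j) = 6 - y - 2*j)
r(161, -19) + a(155, 24) = (6 - 1*(-19) - 2*161) + (54 + 1290*155) = (6 + 19 - 322) + (54 + 199950) = -297 + 200004 = 199707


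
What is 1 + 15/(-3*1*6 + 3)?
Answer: 0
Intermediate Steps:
1 + 15/(-3*1*6 + 3) = 1 + 15/(-3*6 + 3) = 1 + 15/(-18 + 3) = 1 + 15/(-15) = 1 + 15*(-1/15) = 1 - 1 = 0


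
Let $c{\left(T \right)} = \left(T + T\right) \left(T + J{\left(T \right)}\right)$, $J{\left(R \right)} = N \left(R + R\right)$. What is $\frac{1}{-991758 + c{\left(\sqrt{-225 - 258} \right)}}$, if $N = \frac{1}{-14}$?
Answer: $- \frac{1}{992586} \approx -1.0075 \cdot 10^{-6}$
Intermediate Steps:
$N = - \frac{1}{14} \approx -0.071429$
$J{\left(R \right)} = - \frac{R}{7}$ ($J{\left(R \right)} = - \frac{R + R}{14} = - \frac{2 R}{14} = - \frac{R}{7}$)
$c{\left(T \right)} = \frac{12 T^{2}}{7}$ ($c{\left(T \right)} = \left(T + T\right) \left(T - \frac{T}{7}\right) = 2 T \frac{6 T}{7} = \frac{12 T^{2}}{7}$)
$\frac{1}{-991758 + c{\left(\sqrt{-225 - 258} \right)}} = \frac{1}{-991758 + \frac{12 \left(\sqrt{-225 - 258}\right)^{2}}{7}} = \frac{1}{-991758 + \frac{12 \left(\sqrt{-483}\right)^{2}}{7}} = \frac{1}{-991758 + \frac{12 \left(i \sqrt{483}\right)^{2}}{7}} = \frac{1}{-991758 + \frac{12}{7} \left(-483\right)} = \frac{1}{-991758 - 828} = \frac{1}{-992586} = - \frac{1}{992586}$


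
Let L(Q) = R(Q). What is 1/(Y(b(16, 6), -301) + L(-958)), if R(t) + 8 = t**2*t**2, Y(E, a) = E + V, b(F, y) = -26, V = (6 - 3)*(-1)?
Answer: 1/842290759659 ≈ 1.1872e-12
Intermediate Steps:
V = -3 (V = 3*(-1) = -3)
Y(E, a) = -3 + E (Y(E, a) = E - 3 = -3 + E)
R(t) = -8 + t**4 (R(t) = -8 + t**2*t**2 = -8 + t**4)
L(Q) = -8 + Q**4
1/(Y(b(16, 6), -301) + L(-958)) = 1/((-3 - 26) + (-8 + (-958)**4)) = 1/(-29 + (-8 + 842290759696)) = 1/(-29 + 842290759688) = 1/842290759659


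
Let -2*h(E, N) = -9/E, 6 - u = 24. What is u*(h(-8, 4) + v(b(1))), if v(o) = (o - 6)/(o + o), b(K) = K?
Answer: 441/8 ≈ 55.125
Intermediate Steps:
u = -18 (u = 6 - 1*24 = 6 - 24 = -18)
h(E, N) = 9/(2*E) (h(E, N) = -(-9)/(2*E) = 9/(2*E))
v(o) = (-6 + o)/(2*o) (v(o) = (-6 + o)/((2*o)) = (-6 + o)*(1/(2*o)) = (-6 + o)/(2*o))
u*(h(-8, 4) + v(b(1))) = -18*((9/2)/(-8) + (½)*(-6 + 1)/1) = -18*((9/2)*(-⅛) + (½)*1*(-5)) = -18*(-9/16 - 5/2) = -18*(-49/16) = 441/8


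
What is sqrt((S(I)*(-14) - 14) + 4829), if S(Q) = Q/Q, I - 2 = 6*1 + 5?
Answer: sqrt(4801) ≈ 69.289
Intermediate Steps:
I = 13 (I = 2 + (6*1 + 5) = 2 + (6 + 5) = 2 + 11 = 13)
S(Q) = 1
sqrt((S(I)*(-14) - 14) + 4829) = sqrt((1*(-14) - 14) + 4829) = sqrt((-14 - 14) + 4829) = sqrt(-28 + 4829) = sqrt(4801)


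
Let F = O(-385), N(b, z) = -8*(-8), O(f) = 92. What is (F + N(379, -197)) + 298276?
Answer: 298432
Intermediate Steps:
N(b, z) = 64
F = 92
(F + N(379, -197)) + 298276 = (92 + 64) + 298276 = 156 + 298276 = 298432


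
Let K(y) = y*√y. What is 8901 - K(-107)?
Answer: 8901 + 107*I*√107 ≈ 8901.0 + 1106.8*I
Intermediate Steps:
K(y) = y^(3/2)
8901 - K(-107) = 8901 - (-107)^(3/2) = 8901 - (-107)*I*√107 = 8901 + 107*I*√107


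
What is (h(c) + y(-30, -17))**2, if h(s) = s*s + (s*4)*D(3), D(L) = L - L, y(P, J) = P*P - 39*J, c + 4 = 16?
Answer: 2913849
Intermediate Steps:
c = 12 (c = -4 + 16 = 12)
y(P, J) = P**2 - 39*J
D(L) = 0
h(s) = s**2 (h(s) = s*s + (s*4)*0 = s**2 + (4*s)*0 = s**2 + 0 = s**2)
(h(c) + y(-30, -17))**2 = (12**2 + ((-30)**2 - 39*(-17)))**2 = (144 + (900 + 663))**2 = (144 + 1563)**2 = 1707**2 = 2913849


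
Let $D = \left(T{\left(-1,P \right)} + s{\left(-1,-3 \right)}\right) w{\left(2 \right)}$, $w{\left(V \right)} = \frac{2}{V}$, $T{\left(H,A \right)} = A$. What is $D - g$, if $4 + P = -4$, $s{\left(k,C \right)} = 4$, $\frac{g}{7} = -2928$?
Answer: $20492$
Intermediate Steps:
$g = -20496$ ($g = 7 \left(-2928\right) = -20496$)
$P = -8$ ($P = -4 - 4 = -8$)
$D = -4$ ($D = \left(-8 + 4\right) \frac{2}{2} = - 4 \cdot 2 \cdot \frac{1}{2} = \left(-4\right) 1 = -4$)
$D - g = -4 - -20496 = -4 + 20496 = 20492$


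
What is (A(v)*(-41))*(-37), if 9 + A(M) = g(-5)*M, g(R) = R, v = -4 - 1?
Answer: 24272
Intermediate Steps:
v = -5
A(M) = -9 - 5*M
(A(v)*(-41))*(-37) = ((-9 - 5*(-5))*(-41))*(-37) = ((-9 + 25)*(-41))*(-37) = (16*(-41))*(-37) = -656*(-37) = 24272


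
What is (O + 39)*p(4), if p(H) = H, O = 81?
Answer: 480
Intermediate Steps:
(O + 39)*p(4) = (81 + 39)*4 = 120*4 = 480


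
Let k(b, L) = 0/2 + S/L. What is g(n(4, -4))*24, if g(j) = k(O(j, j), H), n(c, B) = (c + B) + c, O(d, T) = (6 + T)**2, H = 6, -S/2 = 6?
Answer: -48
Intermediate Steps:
S = -12 (S = -2*6 = -12)
n(c, B) = B + 2*c (n(c, B) = (B + c) + c = B + 2*c)
k(b, L) = -12/L (k(b, L) = 0/2 - 12/L = 0*(1/2) - 12/L = 0 - 12/L = -12/L)
g(j) = -2 (g(j) = -12/6 = -12*1/6 = -2)
g(n(4, -4))*24 = -2*24 = -48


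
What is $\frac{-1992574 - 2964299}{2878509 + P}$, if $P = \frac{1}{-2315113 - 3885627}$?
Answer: $- \frac{30736280686020}{17848885896659} \approx -1.722$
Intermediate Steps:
$P = - \frac{1}{6200740}$ ($P = \frac{1}{-6200740} = - \frac{1}{6200740} \approx -1.6127 \cdot 10^{-7}$)
$\frac{-1992574 - 2964299}{2878509 + P} = \frac{-1992574 - 2964299}{2878509 - \frac{1}{6200740}} = - \frac{4956873}{\frac{17848885896659}{6200740}} = \left(-4956873\right) \frac{6200740}{17848885896659} = - \frac{30736280686020}{17848885896659}$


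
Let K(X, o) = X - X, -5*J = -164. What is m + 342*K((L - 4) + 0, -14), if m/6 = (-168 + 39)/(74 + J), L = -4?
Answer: -645/89 ≈ -7.2472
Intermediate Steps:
J = 164/5 (J = -⅕*(-164) = 164/5 ≈ 32.800)
m = -645/89 (m = 6*((-168 + 39)/(74 + 164/5)) = 6*(-129/534/5) = 6*(-129*5/534) = 6*(-215/178) = -645/89 ≈ -7.2472)
K(X, o) = 0
m + 342*K((L - 4) + 0, -14) = -645/89 + 342*0 = -645/89 + 0 = -645/89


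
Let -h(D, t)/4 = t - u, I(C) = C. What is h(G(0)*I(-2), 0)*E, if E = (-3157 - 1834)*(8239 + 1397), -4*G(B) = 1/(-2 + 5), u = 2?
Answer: -384746208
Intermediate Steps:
G(B) = -1/12 (G(B) = -1/(4*(-2 + 5)) = -¼/3 = -¼*⅓ = -1/12)
E = -48093276 (E = -4991*9636 = -48093276)
h(D, t) = 8 - 4*t (h(D, t) = -4*(t - 1*2) = -4*(t - 2) = -4*(-2 + t) = 8 - 4*t)
h(G(0)*I(-2), 0)*E = (8 - 4*0)*(-48093276) = (8 + 0)*(-48093276) = 8*(-48093276) = -384746208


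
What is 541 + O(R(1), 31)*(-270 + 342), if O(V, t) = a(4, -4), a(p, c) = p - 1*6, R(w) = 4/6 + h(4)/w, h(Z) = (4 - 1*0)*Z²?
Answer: 397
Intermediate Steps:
h(Z) = 4*Z² (h(Z) = (4 + 0)*Z² = 4*Z²)
R(w) = ⅔ + 64/w (R(w) = 4/6 + (4*4²)/w = 4*(⅙) + (4*16)/w = ⅔ + 64/w)
a(p, c) = -6 + p (a(p, c) = p - 6 = -6 + p)
O(V, t) = -2 (O(V, t) = -6 + 4 = -2)
541 + O(R(1), 31)*(-270 + 342) = 541 - 2*(-270 + 342) = 541 - 2*72 = 541 - 144 = 397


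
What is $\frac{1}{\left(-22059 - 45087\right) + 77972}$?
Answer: $\frac{1}{10826} \approx 9.237 \cdot 10^{-5}$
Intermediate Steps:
$\frac{1}{\left(-22059 - 45087\right) + 77972} = \frac{1}{-67146 + 77972} = \frac{1}{10826}$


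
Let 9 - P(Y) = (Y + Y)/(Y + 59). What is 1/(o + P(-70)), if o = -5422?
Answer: -11/59683 ≈ -0.00018431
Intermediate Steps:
P(Y) = 9 - 2*Y/(59 + Y) (P(Y) = 9 - (Y + Y)/(Y + 59) = 9 - 2*Y/(59 + Y))
1/(o + P(-70)) = 1/(-5422 + (531 + 7*(-70))/(59 - 70)) = 1/(-5422 + (531 - 490)/(-11)) = 1/(-5422 - 1/11*41) = 1/(-5422 - 41/11) = 1/(-59683/11) = -11/59683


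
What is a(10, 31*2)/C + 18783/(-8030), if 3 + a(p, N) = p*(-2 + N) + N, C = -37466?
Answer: -16113992/6837545 ≈ -2.3567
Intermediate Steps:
a(p, N) = -3 + N + p*(-2 + N) (a(p, N) = -3 + (p*(-2 + N) + N) = -3 + (N + p*(-2 + N)) = -3 + N + p*(-2 + N))
a(10, 31*2)/C + 18783/(-8030) = (-3 + 31*2 - 2*10 + (31*2)*10)/(-37466) + 18783/(-8030) = (-3 + 62 - 20 + 62*10)*(-1/37466) + 18783*(-1/8030) = (-3 + 62 - 20 + 620)*(-1/37466) - 18783/8030 = 659*(-1/37466) - 18783/8030 = -659/37466 - 18783/8030 = -16113992/6837545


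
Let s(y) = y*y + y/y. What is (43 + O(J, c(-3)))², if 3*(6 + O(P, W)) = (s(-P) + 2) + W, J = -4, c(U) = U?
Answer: 16129/9 ≈ 1792.1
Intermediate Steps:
s(y) = 1 + y² (s(y) = y² + 1 = 1 + y²)
O(P, W) = -5 + W/3 + P²/3 (O(P, W) = -6 + (((1 + (-P)²) + 2) + W)/3 = -6 + (((1 + P²) + 2) + W)/3 = -6 + ((3 + P²) + W)/3 = -6 + (3 + W + P²)/3 = -6 + (1 + W/3 + P²/3) = -5 + W/3 + P²/3)
(43 + O(J, c(-3)))² = (43 + (-5 + (⅓)*(-3) + (⅓)*(-4)²))² = (43 + (-5 - 1 + (⅓)*16))² = (43 + (-5 - 1 + 16/3))² = (43 - ⅔)² = (127/3)² = 16129/9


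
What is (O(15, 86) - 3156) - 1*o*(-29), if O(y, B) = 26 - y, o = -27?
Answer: -3928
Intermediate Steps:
(O(15, 86) - 3156) - 1*o*(-29) = ((26 - 1*15) - 3156) - 1*(-27)*(-29) = ((26 - 15) - 3156) - (-27)*(-29) = (11 - 3156) - 1*783 = -3145 - 783 = -3928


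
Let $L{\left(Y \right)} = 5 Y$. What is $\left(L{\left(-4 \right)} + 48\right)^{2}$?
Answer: $784$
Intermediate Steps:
$\left(L{\left(-4 \right)} + 48\right)^{2} = \left(5 \left(-4\right) + 48\right)^{2} = \left(-20 + 48\right)^{2} = 28^{2} = 784$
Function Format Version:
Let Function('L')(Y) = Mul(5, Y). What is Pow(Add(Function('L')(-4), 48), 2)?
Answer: 784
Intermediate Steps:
Pow(Add(Function('L')(-4), 48), 2) = Pow(Add(Mul(5, -4), 48), 2) = Pow(Add(-20, 48), 2) = Pow(28, 2) = 784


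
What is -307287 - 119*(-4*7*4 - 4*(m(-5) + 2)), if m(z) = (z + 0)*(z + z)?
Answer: -269207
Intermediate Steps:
m(z) = 2*z² (m(z) = z*(2*z) = 2*z²)
-307287 - 119*(-4*7*4 - 4*(m(-5) + 2)) = -307287 - 119*(-4*7*4 - 4*(2*(-5)² + 2)) = -307287 - 119*(-28*4 - 4*(2*25 + 2)) = -307287 - 119*(-112 - 4*(50 + 2)) = -307287 - 119*(-112 - 4*52) = -307287 - 119*(-112 - 208) = -307287 - 119*(-320) = -307287 + 38080 = -269207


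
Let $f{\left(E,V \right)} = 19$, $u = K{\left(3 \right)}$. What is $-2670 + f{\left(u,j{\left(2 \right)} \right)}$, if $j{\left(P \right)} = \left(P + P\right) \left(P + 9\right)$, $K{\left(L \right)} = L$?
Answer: $-2651$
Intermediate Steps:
$j{\left(P \right)} = 2 P \left(9 + P\right)$
$u = 3$
$-2670 + f{\left(u,j{\left(2 \right)} \right)} = -2670 + 19 = -2651$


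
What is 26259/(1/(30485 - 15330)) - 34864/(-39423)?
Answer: 15688585716199/39423 ≈ 3.9796e+8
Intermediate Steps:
26259/(1/(30485 - 15330)) - 34864/(-39423) = 26259/(1/15155) - 34864*(-1/39423) = 26259/(1/15155) + 34864/39423 = 26259*15155 + 34864/39423 = 397955145 + 34864/39423 = 15688585716199/39423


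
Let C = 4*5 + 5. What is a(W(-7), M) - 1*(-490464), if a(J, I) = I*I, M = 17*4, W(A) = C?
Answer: 495088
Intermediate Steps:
C = 25 (C = 20 + 5 = 25)
W(A) = 25
M = 68
a(J, I) = I²
a(W(-7), M) - 1*(-490464) = 68² - 1*(-490464) = 4624 + 490464 = 495088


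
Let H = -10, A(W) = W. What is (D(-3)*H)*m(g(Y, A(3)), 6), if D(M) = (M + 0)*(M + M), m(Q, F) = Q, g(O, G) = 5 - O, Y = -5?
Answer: -1800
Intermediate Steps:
D(M) = 2*M**2 (D(M) = M*(2*M) = 2*M**2)
(D(-3)*H)*m(g(Y, A(3)), 6) = ((2*(-3)**2)*(-10))*(5 - 1*(-5)) = ((2*9)*(-10))*(5 + 5) = (18*(-10))*10 = -180*10 = -1800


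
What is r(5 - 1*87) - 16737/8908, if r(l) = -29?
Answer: -275069/8908 ≈ -30.879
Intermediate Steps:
r(5 - 1*87) - 16737/8908 = -29 - 16737/8908 = -275069/8908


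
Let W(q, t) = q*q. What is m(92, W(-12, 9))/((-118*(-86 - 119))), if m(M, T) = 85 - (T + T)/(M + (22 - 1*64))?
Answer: 1981/604750 ≈ 0.0032757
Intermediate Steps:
W(q, t) = q²
m(M, T) = 85 - 2*T/(-42 + M) (m(M, T) = 85 - 2*T/(M + (22 - 64)) = 85 - 2*T/(M - 42) = 85 - 2*T/(-42 + M))
m(92, W(-12, 9))/((-118*(-86 - 119))) = ((-3570 - 2*(-12)² + 85*92)/(-42 + 92))/((-118*(-86 - 119))) = ((-3570 - 2*144 + 7820)/50)/((-118*(-205))) = ((-3570 - 288 + 7820)/50)/24190 = ((1/50)*3962)*(1/24190) = (1981/25)*(1/24190) = 1981/604750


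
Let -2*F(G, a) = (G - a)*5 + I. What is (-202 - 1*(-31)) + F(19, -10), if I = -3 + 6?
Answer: -245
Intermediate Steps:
I = 3
F(G, a) = -3/2 - 5*G/2 + 5*a/2 (F(G, a) = -((G - a)*5 + 3)/2 = -((-5*a + 5*G) + 3)/2 = -(3 - 5*a + 5*G)/2 = -3/2 - 5*G/2 + 5*a/2)
(-202 - 1*(-31)) + F(19, -10) = (-202 - 1*(-31)) + (-3/2 - 5/2*19 + (5/2)*(-10)) = (-202 + 31) + (-3/2 - 95/2 - 25) = -171 - 74 = -245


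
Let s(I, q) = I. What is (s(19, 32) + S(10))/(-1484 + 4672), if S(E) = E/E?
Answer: 5/797 ≈ 0.0062735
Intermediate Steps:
S(E) = 1
(s(19, 32) + S(10))/(-1484 + 4672) = (19 + 1)/(-1484 + 4672) = 20/3188 = 20*(1/3188) = 5/797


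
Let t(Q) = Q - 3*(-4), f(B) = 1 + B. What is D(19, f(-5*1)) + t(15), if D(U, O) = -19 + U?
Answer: 27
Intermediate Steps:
t(Q) = 12 + Q (t(Q) = Q + 12 = 12 + Q)
D(19, f(-5*1)) + t(15) = (-19 + 19) + (12 + 15) = 0 + 27 = 27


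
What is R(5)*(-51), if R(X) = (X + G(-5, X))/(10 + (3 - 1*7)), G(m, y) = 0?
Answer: -85/2 ≈ -42.500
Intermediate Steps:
R(X) = X/6 (R(X) = (X + 0)/(10 + (3 - 1*7)) = X/(10 + (3 - 7)) = X/(10 - 4) = X/6)
R(5)*(-51) = ((⅙)*5)*(-51) = (⅚)*(-51) = -85/2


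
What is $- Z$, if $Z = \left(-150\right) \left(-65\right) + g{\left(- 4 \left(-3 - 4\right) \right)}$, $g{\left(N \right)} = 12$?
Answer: $-9762$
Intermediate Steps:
$Z = 9762$ ($Z = \left(-150\right) \left(-65\right) + 12 = 9750 + 12 = 9762$)
$- Z = \left(-1\right) 9762 = -9762$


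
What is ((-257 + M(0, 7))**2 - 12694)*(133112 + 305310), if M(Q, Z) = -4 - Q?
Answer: 24300416194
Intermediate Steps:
((-257 + M(0, 7))**2 - 12694)*(133112 + 305310) = ((-257 + (-4 - 1*0))**2 - 12694)*(133112 + 305310) = ((-257 + (-4 + 0))**2 - 12694)*438422 = ((-257 - 4)**2 - 12694)*438422 = ((-261)**2 - 12694)*438422 = (68121 - 12694)*438422 = 55427*438422 = 24300416194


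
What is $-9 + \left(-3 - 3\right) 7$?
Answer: $-51$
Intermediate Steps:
$-9 + \left(-3 - 3\right) 7 = -9 - 42 = -51$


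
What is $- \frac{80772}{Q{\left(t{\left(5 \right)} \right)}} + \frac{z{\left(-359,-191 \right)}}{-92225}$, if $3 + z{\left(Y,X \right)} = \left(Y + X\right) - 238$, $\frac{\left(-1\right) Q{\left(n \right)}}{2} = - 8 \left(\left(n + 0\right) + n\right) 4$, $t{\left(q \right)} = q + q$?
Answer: $- \frac{53201323}{843200} \approx -63.095$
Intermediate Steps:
$t{\left(q \right)} = 2 q$
$Q{\left(n \right)} = 128 n$ ($Q{\left(n \right)} = - 2 - 8 \left(\left(n + 0\right) + n\right) 4 = - 2 - 8 \left(n + n\right) 4 = - 2 - 8 \cdot 2 n 4 = - 2 - 16 n 4 = - 2 \left(- 64 n\right) = 128 n$)
$z{\left(Y,X \right)} = -241 + X + Y$ ($z{\left(Y,X \right)} = -3 - \left(238 - X - Y\right) = -3 + \left(-238 + X + Y\right) = -241 + X + Y$)
$- \frac{80772}{Q{\left(t{\left(5 \right)} \right)}} + \frac{z{\left(-359,-191 \right)}}{-92225} = - \frac{80772}{128 \cdot 2 \cdot 5} + \frac{-241 - 191 - 359}{-92225} = - \frac{80772}{128 \cdot 10} - - \frac{113}{13175} = - \frac{80772}{1280} + \frac{113}{13175} = \left(-80772\right) \frac{1}{1280} + \frac{113}{13175} = - \frac{20193}{320} + \frac{113}{13175} = - \frac{53201323}{843200}$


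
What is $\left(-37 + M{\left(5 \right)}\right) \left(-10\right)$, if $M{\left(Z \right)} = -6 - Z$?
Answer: $480$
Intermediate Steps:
$\left(-37 + M{\left(5 \right)}\right) \left(-10\right) = \left(-37 - 11\right) \left(-10\right) = \left(-48\right) \left(-10\right) = 480$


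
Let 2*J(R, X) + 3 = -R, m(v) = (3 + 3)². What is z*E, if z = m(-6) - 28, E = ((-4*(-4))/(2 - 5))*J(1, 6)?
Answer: 256/3 ≈ 85.333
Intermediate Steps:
m(v) = 36 (m(v) = 6² = 36)
J(R, X) = -3/2 - R/2 (J(R, X) = -3/2 + (-R)/2 = -3/2 - R/2)
E = 32/3 (E = ((-4*(-4))/(2 - 5))*(-3/2 - ½*1) = (16/(-3))*(-3/2 - ½) = (16*(-⅓))*(-2) = -16/3*(-2) = 32/3 ≈ 10.667)
z = 8 (z = 36 - 28 = 8)
z*E = 8*(32/3) = 256/3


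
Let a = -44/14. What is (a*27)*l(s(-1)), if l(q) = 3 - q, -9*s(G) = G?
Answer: -1716/7 ≈ -245.14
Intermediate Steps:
s(G) = -G/9
a = -22/7 (a = -44*1/14 = -22/7 ≈ -3.1429)
(a*27)*l(s(-1)) = (-22/7*27)*(3 - (-1)*(-1)/9) = -594*(3 - 1*⅑)/7 = -594*(3 - ⅑)/7 = -594/7*26/9 = -1716/7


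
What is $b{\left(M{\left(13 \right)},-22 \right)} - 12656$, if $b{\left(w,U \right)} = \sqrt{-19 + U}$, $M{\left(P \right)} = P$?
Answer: $-12656 + i \sqrt{41} \approx -12656.0 + 6.4031 i$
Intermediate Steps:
$b{\left(M{\left(13 \right)},-22 \right)} - 12656 = \sqrt{-19 - 22} - 12656 = \sqrt{-41} - 12656 = i \sqrt{41} - 12656 = -12656 + i \sqrt{41}$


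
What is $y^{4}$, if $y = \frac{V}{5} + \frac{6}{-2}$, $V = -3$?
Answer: $\frac{104976}{625} \approx 167.96$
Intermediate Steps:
$y = - \frac{18}{5}$ ($y = - \frac{3}{5} + \frac{6}{-2} = \left(-3\right) \frac{1}{5} + 6 \left(- \frac{1}{2}\right) = - \frac{3}{5} - 3 = - \frac{18}{5} \approx -3.6$)
$y^{4} = \left(- \frac{18}{5}\right)^{4} = \frac{104976}{625}$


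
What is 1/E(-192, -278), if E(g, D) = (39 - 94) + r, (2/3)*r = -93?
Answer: -2/389 ≈ -0.0051414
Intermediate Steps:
r = -279/2 (r = (3/2)*(-93) = -279/2 ≈ -139.50)
E(g, D) = -389/2 (E(g, D) = (39 - 94) - 279/2 = -55 - 279/2 = -389/2)
1/E(-192, -278) = 1/(-389/2) = -2/389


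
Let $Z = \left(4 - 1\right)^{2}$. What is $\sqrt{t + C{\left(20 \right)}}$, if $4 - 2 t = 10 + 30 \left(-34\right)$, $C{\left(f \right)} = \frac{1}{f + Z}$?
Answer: $\frac{4 \sqrt{26651}}{29} \approx 22.517$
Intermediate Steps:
$Z = 9$ ($Z = 3^{2} = 9$)
$C{\left(f \right)} = \frac{1}{9 + f}$ ($C{\left(f \right)} = \frac{1}{f + 9} = \frac{1}{9 + f}$)
$t = 507$ ($t = 2 - \frac{10 + 30 \left(-34\right)}{2} = 2 - \frac{10 - 1020}{2} = 2 - -505 = 2 + 505 = 507$)
$\sqrt{t + C{\left(20 \right)}} = \sqrt{507 + \frac{1}{9 + 20}} = \sqrt{507 + \frac{1}{29}} = \sqrt{\frac{14704}{29}} = \frac{4 \sqrt{26651}}{29}$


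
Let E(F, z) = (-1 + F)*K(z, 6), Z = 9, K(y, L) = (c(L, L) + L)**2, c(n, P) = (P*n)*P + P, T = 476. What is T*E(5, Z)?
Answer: 98977536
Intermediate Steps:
c(n, P) = P + n*P**2 (c(n, P) = n*P**2 + P = P + n*P**2)
K(y, L) = (L + L*(1 + L**2))**2 (K(y, L) = (L*(1 + L*L) + L)**2 = (L*(1 + L**2) + L)**2 = (L + L*(1 + L**2))**2)
E(F, z) = -51984 + 51984*F (E(F, z) = (-1 + F)*(6**2*(2 + 6**2)**2) = (-1 + F)*(36*(2 + 36)**2) = (-1 + F)*(36*38**2) = (-1 + F)*(36*1444) = (-1 + F)*51984 = -51984 + 51984*F)
T*E(5, Z) = 476*(-51984 + 51984*5) = 476*(-51984 + 259920) = 476*207936 = 98977536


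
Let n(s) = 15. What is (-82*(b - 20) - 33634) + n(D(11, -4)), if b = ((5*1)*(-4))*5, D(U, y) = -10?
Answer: -23779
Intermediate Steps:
b = -100 (b = (5*(-4))*5 = -20*5 = -100)
(-82*(b - 20) - 33634) + n(D(11, -4)) = (-82*(-100 - 20) - 33634) + 15 = (-82*(-120) - 33634) + 15 = (9840 - 33634) + 15 = -23794 + 15 = -23779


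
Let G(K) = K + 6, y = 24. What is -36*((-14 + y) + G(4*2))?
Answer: -864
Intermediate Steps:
G(K) = 6 + K
-36*((-14 + y) + G(4*2)) = -36*((-14 + 24) + (6 + 4*2)) = -36*(10 + (6 + 8)) = -36*(10 + 14) = -36*24 = -864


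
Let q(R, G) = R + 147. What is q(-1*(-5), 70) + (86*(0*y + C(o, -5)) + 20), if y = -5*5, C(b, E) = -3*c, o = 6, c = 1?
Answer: -86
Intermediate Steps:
C(b, E) = -3 (C(b, E) = -3*1 = -3)
q(R, G) = 147 + R
y = -25
q(-1*(-5), 70) + (86*(0*y + C(o, -5)) + 20) = (147 - 1*(-5)) + (86*(0*(-25) - 3) + 20) = (147 + 5) + (86*(0 - 3) + 20) = 152 + (86*(-3) + 20) = 152 + (-258 + 20) = 152 - 238 = -86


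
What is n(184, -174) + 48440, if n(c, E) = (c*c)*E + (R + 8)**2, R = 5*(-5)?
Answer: -5842215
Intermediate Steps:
R = -25
n(c, E) = 289 + E*c**2 (n(c, E) = (c*c)*E + (-25 + 8)**2 = c**2*E + (-17)**2 = E*c**2 + 289 = 289 + E*c**2)
n(184, -174) + 48440 = (289 - 174*184**2) + 48440 = (289 - 174*33856) + 48440 = (289 - 5890944) + 48440 = -5890655 + 48440 = -5842215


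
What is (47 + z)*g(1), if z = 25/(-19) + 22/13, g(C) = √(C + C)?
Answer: 11702*√2/247 ≈ 67.000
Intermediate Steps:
g(C) = √2*√C (g(C) = √(2*C) = √2*√C)
z = 93/247 (z = 25*(-1/19) + 22*(1/13) = -25/19 + 22/13 = 93/247 ≈ 0.37652)
(47 + z)*g(1) = (47 + 93/247)*(√2*√1) = 11702*(√2*1)/247 = 11702*√2/247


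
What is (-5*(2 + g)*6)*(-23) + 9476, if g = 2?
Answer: 12236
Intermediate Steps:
(-5*(2 + g)*6)*(-23) + 9476 = (-5*(2 + 2)*6)*(-23) + 9476 = (-5*4*6)*(-23) + 9476 = -20*6*(-23) + 9476 = -120*(-23) + 9476 = 2760 + 9476 = 12236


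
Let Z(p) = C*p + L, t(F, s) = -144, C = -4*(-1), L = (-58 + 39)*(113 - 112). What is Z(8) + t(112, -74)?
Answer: -131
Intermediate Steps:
L = -19 (L = -19*1 = -19)
C = 4
Z(p) = -19 + 4*p (Z(p) = 4*p - 19 = -19 + 4*p)
Z(8) + t(112, -74) = (-19 + 4*8) - 144 = (-19 + 32) - 144 = 13 - 144 = -131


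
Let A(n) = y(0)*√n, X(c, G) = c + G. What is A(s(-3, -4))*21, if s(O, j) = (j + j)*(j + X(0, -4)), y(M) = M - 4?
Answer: -672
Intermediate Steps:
X(c, G) = G + c
y(M) = -4 + M
s(O, j) = 2*j*(-4 + j) (s(O, j) = (j + j)*(j + (-4 + 0)) = (2*j)*(j - 4) = (2*j)*(-4 + j) = 2*j*(-4 + j))
A(n) = -4*√n (A(n) = (-4 + 0)*√n = -4*√n)
A(s(-3, -4))*21 = -4*√(2*(-4)*(-4 - 4))*21 = -4*√(2*(-4)*(-8))*21 = -4*√64*21 = -4*8*21 = -32*21 = -672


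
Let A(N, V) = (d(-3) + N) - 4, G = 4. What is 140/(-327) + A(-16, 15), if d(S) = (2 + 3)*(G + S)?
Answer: -5045/327 ≈ -15.428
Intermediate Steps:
d(S) = 20 + 5*S (d(S) = (2 + 3)*(4 + S) = 5*(4 + S) = 20 + 5*S)
A(N, V) = 1 + N (A(N, V) = ((20 + 5*(-3)) + N) - 4 = ((20 - 15) + N) - 4 = (5 + N) - 4 = 1 + N)
140/(-327) + A(-16, 15) = 140/(-327) + (1 - 16) = 140*(-1/327) - 15 = -140/327 - 15 = -5045/327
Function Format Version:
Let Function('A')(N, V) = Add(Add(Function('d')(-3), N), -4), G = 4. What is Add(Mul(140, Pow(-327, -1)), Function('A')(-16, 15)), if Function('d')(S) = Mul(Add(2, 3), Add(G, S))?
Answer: Rational(-5045, 327) ≈ -15.428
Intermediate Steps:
Function('d')(S) = Add(20, Mul(5, S)) (Function('d')(S) = Mul(Add(2, 3), Add(4, S)) = Mul(5, Add(4, S)) = Add(20, Mul(5, S)))
Function('A')(N, V) = Add(1, N) (Function('A')(N, V) = Add(Add(Add(20, Mul(5, -3)), N), -4) = Add(Add(Add(20, -15), N), -4) = Add(Add(5, N), -4) = Add(1, N))
Add(Mul(140, Pow(-327, -1)), Function('A')(-16, 15)) = Add(Mul(140, Pow(-327, -1)), Add(1, -16)) = Add(Mul(140, Rational(-1, 327)), -15) = Add(Rational(-140, 327), -15) = Rational(-5045, 327)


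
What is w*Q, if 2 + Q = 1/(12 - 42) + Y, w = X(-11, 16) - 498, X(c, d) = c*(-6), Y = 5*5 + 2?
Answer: -53928/5 ≈ -10786.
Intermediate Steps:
Y = 27 (Y = 25 + 2 = 27)
X(c, d) = -6*c
w = -432 (w = -6*(-11) - 498 = 66 - 498 = -432)
Q = 749/30 (Q = -2 + (1/(12 - 42) + 27) = -2 + (1/(-30) + 27) = -2 + (-1/30 + 27) = -2 + 809/30 = 749/30 ≈ 24.967)
w*Q = -432*749/30 = -53928/5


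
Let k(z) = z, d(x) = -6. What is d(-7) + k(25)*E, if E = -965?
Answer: -24131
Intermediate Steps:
d(-7) + k(25)*E = -6 + 25*(-965) = -6 - 24125 = -24131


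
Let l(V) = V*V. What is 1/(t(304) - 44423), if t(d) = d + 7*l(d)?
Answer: 1/602793 ≈ 1.6589e-6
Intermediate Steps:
l(V) = V²
t(d) = d + 7*d²
1/(t(304) - 44423) = 1/(304*(1 + 7*304) - 44423) = 1/(304*(1 + 2128) - 44423) = 1/(304*2129 - 44423) = 1/(647216 - 44423) = 1/602793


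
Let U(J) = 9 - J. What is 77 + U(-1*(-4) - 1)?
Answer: 83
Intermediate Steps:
77 + U(-1*(-4) - 1) = 77 + (9 - (-1*(-4) - 1)) = 77 + (9 - (4 - 1)) = 77 + (9 - 1*3) = 77 + (9 - 3) = 77 + 6 = 83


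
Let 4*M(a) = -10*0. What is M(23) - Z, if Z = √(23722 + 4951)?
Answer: -√28673 ≈ -169.33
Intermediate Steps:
M(a) = 0 (M(a) = (-10*0)/4 = (¼)*0 = 0)
Z = √28673 ≈ 169.33
M(23) - Z = 0 - √28673 = -√28673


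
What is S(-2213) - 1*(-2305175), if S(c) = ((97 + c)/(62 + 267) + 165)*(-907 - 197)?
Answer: 700807999/329 ≈ 2.1301e+6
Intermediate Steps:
S(c) = -60037728/329 - 1104*c/329 (S(c) = ((97 + c)/329 + 165)*(-1104) = ((97 + c)*(1/329) + 165)*(-1104) = ((97/329 + c/329) + 165)*(-1104) = (54382/329 + c/329)*(-1104) = -60037728/329 - 1104*c/329)
S(-2213) - 1*(-2305175) = (-60037728/329 - 1104/329*(-2213)) - 1*(-2305175) = (-60037728/329 + 2443152/329) + 2305175 = -57594576/329 + 2305175 = 700807999/329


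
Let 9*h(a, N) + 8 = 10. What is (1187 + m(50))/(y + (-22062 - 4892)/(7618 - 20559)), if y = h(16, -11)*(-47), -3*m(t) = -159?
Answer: -36105390/243467 ≈ -148.30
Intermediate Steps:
h(a, N) = 2/9 (h(a, N) = -8/9 + (1/9)*10 = -8/9 + 10/9 = 2/9)
m(t) = 53 (m(t) = -1/3*(-159) = 53)
y = -94/9 (y = (2/9)*(-47) = -94/9 ≈ -10.444)
(1187 + m(50))/(y + (-22062 - 4892)/(7618 - 20559)) = (1187 + 53)/(-94/9 + (-22062 - 4892)/(7618 - 20559)) = 1240/(-94/9 - 26954/(-12941)) = 1240/(-94/9 - 26954*(-1/12941)) = 1240/(-94/9 + 26954/12941) = 1240/(-973868/116469) = 1240*(-116469/973868) = -36105390/243467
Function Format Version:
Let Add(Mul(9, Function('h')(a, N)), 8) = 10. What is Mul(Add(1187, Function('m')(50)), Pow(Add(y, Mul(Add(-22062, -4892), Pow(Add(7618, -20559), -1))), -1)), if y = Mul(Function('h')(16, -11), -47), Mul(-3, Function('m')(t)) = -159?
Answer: Rational(-36105390, 243467) ≈ -148.30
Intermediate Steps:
Function('h')(a, N) = Rational(2, 9) (Function('h')(a, N) = Add(Rational(-8, 9), Mul(Rational(1, 9), 10)) = Add(Rational(-8, 9), Rational(10, 9)) = Rational(2, 9))
Function('m')(t) = 53 (Function('m')(t) = Mul(Rational(-1, 3), -159) = 53)
y = Rational(-94, 9) (y = Mul(Rational(2, 9), -47) = Rational(-94, 9) ≈ -10.444)
Mul(Add(1187, Function('m')(50)), Pow(Add(y, Mul(Add(-22062, -4892), Pow(Add(7618, -20559), -1))), -1)) = Mul(Add(1187, 53), Pow(Add(Rational(-94, 9), Mul(Add(-22062, -4892), Pow(Add(7618, -20559), -1))), -1)) = Mul(1240, Pow(Add(Rational(-94, 9), Mul(-26954, Pow(-12941, -1))), -1)) = Mul(1240, Pow(Add(Rational(-94, 9), Mul(-26954, Rational(-1, 12941))), -1)) = Mul(1240, Pow(Add(Rational(-94, 9), Rational(26954, 12941)), -1)) = Mul(1240, Pow(Rational(-973868, 116469), -1)) = Mul(1240, Rational(-116469, 973868)) = Rational(-36105390, 243467)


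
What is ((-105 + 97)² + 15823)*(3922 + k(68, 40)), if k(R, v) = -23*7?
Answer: 59751007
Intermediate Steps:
k(R, v) = -161
((-105 + 97)² + 15823)*(3922 + k(68, 40)) = ((-105 + 97)² + 15823)*(3922 - 161) = ((-8)² + 15823)*3761 = (64 + 15823)*3761 = 15887*3761 = 59751007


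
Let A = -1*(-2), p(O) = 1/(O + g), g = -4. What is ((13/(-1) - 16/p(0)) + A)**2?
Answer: 2809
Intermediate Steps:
p(O) = 1/(-4 + O) (p(O) = 1/(O - 4) = 1/(-4 + O))
A = 2
((13/(-1) - 16/p(0)) + A)**2 = ((13/(-1) - 16/(1/(-4 + 0))) + 2)**2 = ((13*(-1) - 16/(1/(-4))) + 2)**2 = ((-13 - 16/(-1/4)) + 2)**2 = ((-13 - 16*(-4)) + 2)**2 = ((-13 + 64) + 2)**2 = (51 + 2)**2 = 53**2 = 2809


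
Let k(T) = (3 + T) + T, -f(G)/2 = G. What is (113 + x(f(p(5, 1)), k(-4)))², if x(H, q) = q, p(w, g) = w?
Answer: 11664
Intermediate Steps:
f(G) = -2*G
k(T) = 3 + 2*T
(113 + x(f(p(5, 1)), k(-4)))² = (113 + (3 + 2*(-4)))² = (113 + (3 - 8))² = (113 - 5)² = 108² = 11664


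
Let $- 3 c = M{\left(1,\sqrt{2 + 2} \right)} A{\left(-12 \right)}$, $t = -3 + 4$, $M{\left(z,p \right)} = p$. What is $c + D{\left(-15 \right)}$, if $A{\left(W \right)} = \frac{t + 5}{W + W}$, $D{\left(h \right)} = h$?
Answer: $- \frac{89}{6} \approx -14.833$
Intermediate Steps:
$t = 1$
$A{\left(W \right)} = \frac{3}{W}$ ($A{\left(W \right)} = \frac{1 + 5}{W + W} = \frac{6}{2 W} = 6 \frac{1}{2 W} = \frac{3}{W}$)
$c = \frac{1}{6}$ ($c = - \frac{\sqrt{2 + 2} \frac{3}{-12}}{3} = - \frac{\sqrt{4} \cdot 3 \left(- \frac{1}{12}\right)}{3} = - \frac{2 \left(- \frac{1}{4}\right)}{3} = \left(- \frac{1}{3}\right) \left(- \frac{1}{2}\right) = \frac{1}{6} \approx 0.16667$)
$c + D{\left(-15 \right)} = \frac{1}{6} - 15 = - \frac{89}{6}$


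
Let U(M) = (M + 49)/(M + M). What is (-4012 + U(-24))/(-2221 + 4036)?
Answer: -192601/87120 ≈ -2.2108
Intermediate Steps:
U(M) = (49 + M)/(2*M) (U(M) = (49 + M)/((2*M)) = (49 + M)*(1/(2*M)) = (49 + M)/(2*M))
(-4012 + U(-24))/(-2221 + 4036) = (-4012 + (½)*(49 - 24)/(-24))/(-2221 + 4036) = (-4012 + (½)*(-1/24)*25)/1815 = (-4012 - 25/48)*(1/1815) = -192601/48*1/1815 = -192601/87120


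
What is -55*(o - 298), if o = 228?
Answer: 3850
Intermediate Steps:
-55*(o - 298) = -55*(228 - 298) = -55*(-70) = 3850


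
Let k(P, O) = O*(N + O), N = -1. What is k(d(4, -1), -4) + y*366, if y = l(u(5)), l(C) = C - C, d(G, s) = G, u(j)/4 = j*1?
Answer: 20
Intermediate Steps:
u(j) = 4*j (u(j) = 4*(j*1) = 4*j)
k(P, O) = O*(-1 + O)
l(C) = 0
y = 0
k(d(4, -1), -4) + y*366 = -4*(-1 - 4) + 0*366 = -4*(-5) + 0 = 20 + 0 = 20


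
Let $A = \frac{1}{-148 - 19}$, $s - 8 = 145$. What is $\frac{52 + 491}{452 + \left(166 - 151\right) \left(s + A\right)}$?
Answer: $\frac{90681}{458734} \approx 0.19768$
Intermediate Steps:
$s = 153$ ($s = 8 + 145 = 153$)
$A = - \frac{1}{167}$ ($A = \frac{1}{-167} = - \frac{1}{167} \approx -0.005988$)
$\frac{52 + 491}{452 + \left(166 - 151\right) \left(s + A\right)} = \frac{52 + 491}{452 + \left(166 - 151\right) \left(153 - \frac{1}{167}\right)} = \frac{543}{452 + 15 \cdot \frac{25550}{167}} = \frac{543}{452 + \frac{383250}{167}} = \frac{543}{\frac{458734}{167}} = 543 \cdot \frac{167}{458734} = \frac{90681}{458734}$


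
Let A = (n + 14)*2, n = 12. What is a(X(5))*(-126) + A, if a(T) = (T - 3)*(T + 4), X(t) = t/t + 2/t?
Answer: 28516/25 ≈ 1140.6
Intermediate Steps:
X(t) = 1 + 2/t
A = 52 (A = (12 + 14)*2 = 26*2 = 52)
a(T) = (-3 + T)*(4 + T)
a(X(5))*(-126) + A = (-12 + (2 + 5)/5 + ((2 + 5)/5)**2)*(-126) + 52 = (-12 + (1/5)*7 + ((1/5)*7)**2)*(-126) + 52 = (-12 + 7/5 + (7/5)**2)*(-126) + 52 = (-12 + 7/5 + 49/25)*(-126) + 52 = -216/25*(-126) + 52 = 27216/25 + 52 = 28516/25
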